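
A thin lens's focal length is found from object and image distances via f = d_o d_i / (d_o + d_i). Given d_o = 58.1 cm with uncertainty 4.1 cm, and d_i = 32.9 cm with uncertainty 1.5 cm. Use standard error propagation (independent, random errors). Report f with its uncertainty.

21.0 ± 0.813 cm

∂f/∂d_o = (d_i/(d_o+d_i))² = 0.131;  ∂f/∂d_i = (d_o/(d_o+d_i))² = 0.408
δf = √((∂f/∂d_o · δd_o)² + (∂f/∂d_i · δd_i)²) = √(0.287 + 0.374) = 0.813 cm
f = 21.0 cm.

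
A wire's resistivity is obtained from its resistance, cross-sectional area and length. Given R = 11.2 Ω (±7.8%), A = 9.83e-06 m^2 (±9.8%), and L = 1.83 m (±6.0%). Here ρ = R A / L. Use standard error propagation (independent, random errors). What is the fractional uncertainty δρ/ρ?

Each factor contributes (exponent × relative error)² to (δρ/ρ)²:
  (1·δR/R)² = (1×0.0780)² = 0.00608;  (1·δA/A)² = (1×0.0980)² = 0.00960;  (-1·δL/L)² = (-1×0.0600)² = 0.00360
δρ/ρ = √(0.0193) = 0.139

0.139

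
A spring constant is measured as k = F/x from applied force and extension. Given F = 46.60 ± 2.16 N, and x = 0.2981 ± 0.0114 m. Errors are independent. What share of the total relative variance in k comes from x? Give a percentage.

(δk/k)² = (1·δF/F)² + (-1·δx/x)²
  F term: (1×0.0464)² = 0.00215
  x term: (-1×0.0382)² = 0.00146
Total = 0.00361. Share from x = 0.00146/0.00361 = 0.405.

40.5%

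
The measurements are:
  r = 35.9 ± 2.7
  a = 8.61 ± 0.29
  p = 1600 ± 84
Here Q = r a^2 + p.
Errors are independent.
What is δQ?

Let w = r·a^2 = 2660. δw/w = √((1·δr/r)² + (2·δa/a)²) = √(0.00566 + 0.00454) = 0.101, so δw = 269.
Q = w + p: δQ = √(δw² + δp²) = √(72200 + 7060) = 282

282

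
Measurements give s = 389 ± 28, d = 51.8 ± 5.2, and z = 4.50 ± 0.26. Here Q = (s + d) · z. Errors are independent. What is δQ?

Let u = s + d = 441. δu = √(δs² + δd²) = √(784 + 27.0) = 28.5, so δu/u = 0.0646.
Q is then a monomial in u, z:
δQ/Q = √((δu/u)² + (1·δz/z)²) = √(0.00417 + 0.00334) = 0.0867
Q = 1980, so δQ = 0.0867 × 1980 = 172.

172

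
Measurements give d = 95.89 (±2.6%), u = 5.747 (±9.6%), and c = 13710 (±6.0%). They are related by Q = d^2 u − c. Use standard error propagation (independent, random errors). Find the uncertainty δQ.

Let p = d^2·u = 52840. δp/p = √((2·δd/d)² + (1·δu/u)²) = √(0.00270 + 0.00922) = 0.109, so δp = 5770.
Q = p − c: δQ = √(δp² + δc²) = √(3.33e+07 + 6.77e+05) = 5830

5830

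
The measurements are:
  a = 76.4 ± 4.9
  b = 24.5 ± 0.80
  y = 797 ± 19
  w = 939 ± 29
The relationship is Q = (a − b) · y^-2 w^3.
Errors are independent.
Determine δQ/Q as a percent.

Let u = a − b = 51.9. δu = √(δa² + δb²) = √(24.0 + 0.640) = 4.96, so δu/u = 0.0957.
Q is then a monomial in u, y, w:
δQ/Q = √((δu/u)² + (-2·δy/y)² + (3·δw/w)²) = √(0.00915 + 0.00227 + 0.00858) = 0.141

14.1%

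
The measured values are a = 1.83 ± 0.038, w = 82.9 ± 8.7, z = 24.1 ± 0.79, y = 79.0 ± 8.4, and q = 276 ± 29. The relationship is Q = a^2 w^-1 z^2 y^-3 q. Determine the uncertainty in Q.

0.00473

Q is a product of powers, so relative uncertainties combine in quadrature:
  (2·δa/a)² = (2×0.0208)² = 0.00172;  (-1·δw/w)² = (-1×0.105)² = 0.0110;  (2·δz/z)² = (2×0.0328)² = 0.00430;  (-3·δy/y)² = (-3×0.106)² = 0.102;  (1·δq/q)² = (1×0.105)² = 0.0110
δQ/Q = √(0.130) = 0.360
Q = 0.0131, so δQ = 0.360 × 0.0131 = 0.00473.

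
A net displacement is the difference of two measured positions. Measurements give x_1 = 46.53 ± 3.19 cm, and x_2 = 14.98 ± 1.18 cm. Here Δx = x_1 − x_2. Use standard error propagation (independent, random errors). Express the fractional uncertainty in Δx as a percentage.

For a sum/difference, combine absolute errors in quadrature:
  (δx_1)² = 10.2;  (δx_2)² = 1.39
δΔx = √(11.6) = 3.40 cm
Δx = 31.55 cm, so δΔx/Δx = 3.40/31.55 = 0.108.

10.8%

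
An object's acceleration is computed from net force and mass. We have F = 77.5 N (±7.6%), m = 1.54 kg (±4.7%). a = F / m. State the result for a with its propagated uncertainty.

a is a product of powers, so relative uncertainties combine in quadrature:
  (1·δF/F)² = (1×0.0760)² = 0.00578;  (-1·δm/m)² = (-1×0.0470)² = 0.00221
δa/a = √(0.00798) = 0.0894
a = 50.3 m/s^2, so δa = 0.0894 × 50.3 = 4.50 m/s^2.

50.3 ± 4.50 m/s^2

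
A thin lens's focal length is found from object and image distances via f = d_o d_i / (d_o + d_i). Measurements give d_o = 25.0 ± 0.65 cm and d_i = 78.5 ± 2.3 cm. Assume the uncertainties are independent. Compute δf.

0.397 cm

∂f/∂d_o = (d_i/(d_o+d_i))² = 0.575;  ∂f/∂d_i = (d_o/(d_o+d_i))² = 0.0583
δf = √((∂f/∂d_o · δd_o)² + (∂f/∂d_i · δd_i)²) = √(0.140 + 0.0180) = 0.397 cm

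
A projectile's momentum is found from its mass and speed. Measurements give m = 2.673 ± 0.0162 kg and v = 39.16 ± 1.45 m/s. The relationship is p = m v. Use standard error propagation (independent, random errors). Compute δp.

Each factor contributes (exponent × relative error)² to (δp/p)²:
  (1·δm/m)² = (1×0.00606)² = 3.67e-05;  (1·δv/v)² = (1×0.0370)² = 0.00137
δp/p = √(0.00141) = 0.0375
p = 104.7 kg·m/s, so δp = 0.0375 × 104.7 = 3.93 kg·m/s.

3.93 kg·m/s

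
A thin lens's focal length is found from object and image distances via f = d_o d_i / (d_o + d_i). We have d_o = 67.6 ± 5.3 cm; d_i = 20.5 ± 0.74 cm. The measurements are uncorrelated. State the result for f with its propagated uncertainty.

15.7 ± 0.522 cm

∂f/∂d_o = (d_i/(d_o+d_i))² = 0.0541;  ∂f/∂d_i = (d_o/(d_o+d_i))² = 0.589
δf = √((∂f/∂d_o · δd_o)² + (∂f/∂d_i · δd_i)²) = √(0.0823 + 0.190) = 0.522 cm
f = 15.7 cm.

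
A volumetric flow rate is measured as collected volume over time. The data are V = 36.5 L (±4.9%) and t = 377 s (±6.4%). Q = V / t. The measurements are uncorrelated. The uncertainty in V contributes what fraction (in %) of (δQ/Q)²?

(δQ/Q)² = (1·δV/V)² + (-1·δt/t)²
  V term: (1×0.0490)² = 0.00240
  t term: (-1×0.0640)² = 0.00410
Total = 0.00650. Share from V = 0.00240/0.00650 = 0.370.

37.0%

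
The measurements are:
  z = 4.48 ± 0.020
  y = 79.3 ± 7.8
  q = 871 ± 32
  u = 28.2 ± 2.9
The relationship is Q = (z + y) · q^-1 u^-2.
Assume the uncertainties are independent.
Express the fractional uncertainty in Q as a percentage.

22.9%

Let w = z + y = 83.8. δw = √(δz² + δy²) = √(0.000400 + 60.8) = 7.80, so δw/w = 0.0931.
Q is then a monomial in w, q, u:
δQ/Q = √((δw/w)² + (-1·δq/q)² + (-2·δu/u)²) = √(0.00867 + 0.00135 + 0.0423) = 0.229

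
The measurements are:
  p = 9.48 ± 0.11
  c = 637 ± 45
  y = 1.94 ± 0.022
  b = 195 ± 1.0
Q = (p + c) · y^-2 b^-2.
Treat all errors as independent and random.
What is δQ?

0.000334

Let u = p + c = 646. δu = √(δp² + δc²) = √(0.0121 + 2020) = 45.0, so δu/u = 0.0696.
Q is then a monomial in u, y, b:
δQ/Q = √((δu/u)² + (-2·δy/y)² + (-2·δb/b)²) = √(0.00485 + 0.000514 + 0.000105) = 0.0739
Q = 0.00452, so δQ = 0.0739 × 0.00452 = 0.000334.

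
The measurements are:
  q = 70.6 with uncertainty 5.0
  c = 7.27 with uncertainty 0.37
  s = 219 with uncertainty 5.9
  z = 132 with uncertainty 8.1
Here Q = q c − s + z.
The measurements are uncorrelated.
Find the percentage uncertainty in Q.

10.8%

Let p = q·c = 513. δp/p = √((1·δq/q)² + (1·δc/c)²) = √(0.00502 + 0.00259) = 0.0872, so δp = 44.8.
Q = p − s + z: δQ = √(δp² + δs² + δz²) = √(2000 + 34.8 + 65.6) = 45.9
Q = 426, so δQ/Q = 45.9/426 = 0.108.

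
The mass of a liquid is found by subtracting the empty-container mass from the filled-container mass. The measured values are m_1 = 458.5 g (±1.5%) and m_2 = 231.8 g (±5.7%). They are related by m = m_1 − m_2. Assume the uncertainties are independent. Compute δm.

m is a linear combination, so absolute uncertainties add in quadrature:
  (δm_1)² = 47.3;  (δm_2)² = 175
δm = √(222) = 14.9 g

14.9 g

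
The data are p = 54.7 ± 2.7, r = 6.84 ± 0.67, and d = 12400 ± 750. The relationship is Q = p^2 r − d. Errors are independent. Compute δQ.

Let w = p^2·r = 20500. δw/w = √((2·δp/p)² + (1·δr/r)²) = √(0.00975 + 0.00959) = 0.139, so δw = 2850.
Q = w − d: δQ = √(δw² + δd²) = √(8.1e+06 + 5.62e+05) = 2940

2940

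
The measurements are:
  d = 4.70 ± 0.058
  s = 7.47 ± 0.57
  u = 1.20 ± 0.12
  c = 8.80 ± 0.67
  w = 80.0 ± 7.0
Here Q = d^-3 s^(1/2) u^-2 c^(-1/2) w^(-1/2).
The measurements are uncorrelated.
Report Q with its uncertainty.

Each factor contributes (exponent × relative error)² to (δQ/Q)²:
  (-3·δd/d)² = (-3×0.0123)² = 0.00137;  (½·δs/s)² = (0.5×0.0763)² = 0.00146;  (-2·δu/u)² = (-2×0.100)² = 0.0400;  (−½·δc/c)² = (-0.5×0.0761)² = 0.00145;  (−½·δw/w)² = (-0.5×0.0875)² = 0.00191
δQ/Q = √(0.0462) = 0.215
Q = 0.000689, so δQ = 0.215 × 0.000689 = 0.000148.

0.000689 ± 0.000148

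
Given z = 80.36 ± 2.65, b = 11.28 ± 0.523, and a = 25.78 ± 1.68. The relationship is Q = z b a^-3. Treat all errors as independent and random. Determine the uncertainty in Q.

For a monomial Q ∝ z, b, a^-3, fractional errors add in quadrature:
  (1·δz/z)² = (1×0.0330)² = 0.00109;  (1·δb/b)² = (1×0.0464)² = 0.00215;  (-3·δa/a)² = (-3×0.0652)² = 0.0382
δQ/Q = √(0.0415) = 0.204
Q = 0.05291, so δQ = 0.204 × 0.05291 = 0.0108.

0.0108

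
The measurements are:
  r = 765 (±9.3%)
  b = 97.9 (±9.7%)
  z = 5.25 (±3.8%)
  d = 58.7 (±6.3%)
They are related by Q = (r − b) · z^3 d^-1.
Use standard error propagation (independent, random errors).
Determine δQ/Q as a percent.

Let u = r − b = 667. δu = √(δr² + δb²) = √(5060 + 90.2) = 71.8, so δu/u = 0.108.
Q is then a monomial in u, z, d:
δQ/Q = √((δu/u)² + (3·δz/z)² + (-1·δd/d)²) = √(0.0116 + 0.0130 + 0.00397) = 0.169

16.9%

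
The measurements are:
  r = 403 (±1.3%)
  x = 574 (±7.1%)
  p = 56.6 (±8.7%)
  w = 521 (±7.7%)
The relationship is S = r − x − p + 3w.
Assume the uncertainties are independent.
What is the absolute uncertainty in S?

127

Each term contributes (cᵢ δxᵢ)² to (δS)²:
  (δr)² = 27.4;  (δx)² = 1660;  (δp)² = 24.2;  (3·δw)² = 14500
δS = √(16200) = 127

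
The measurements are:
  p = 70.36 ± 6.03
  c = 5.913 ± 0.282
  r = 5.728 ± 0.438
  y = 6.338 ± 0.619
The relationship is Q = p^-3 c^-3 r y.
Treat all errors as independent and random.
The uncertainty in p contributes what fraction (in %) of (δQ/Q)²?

(δQ/Q)² = (-3·δp/p)² + (-3·δc/c)² + (1·δr/r)² + (1·δy/y)²
  p term: (-3×0.0857)² = 0.0661
  c term: (-3×0.0477)² = 0.0205
  r term: (1×0.0765)² = 0.00585
  y term: (1×0.0977)² = 0.00954
Total = 0.102. Share from p = 0.0661/0.102 = 0.648.

64.8%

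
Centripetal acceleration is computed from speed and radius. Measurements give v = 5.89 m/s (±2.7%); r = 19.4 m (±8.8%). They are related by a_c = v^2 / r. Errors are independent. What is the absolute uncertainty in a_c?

a_c is a product of powers, so relative uncertainties combine in quadrature:
  (2·δv/v)² = (2×0.0270)² = 0.00292;  (-1·δr/r)² = (-1×0.0880)² = 0.00774
δa_c/a_c = √(0.0107) = 0.103
a_c = 1.79 m/s^2, so δa_c = 0.103 × 1.79 = 0.185 m/s^2.

0.185 m/s^2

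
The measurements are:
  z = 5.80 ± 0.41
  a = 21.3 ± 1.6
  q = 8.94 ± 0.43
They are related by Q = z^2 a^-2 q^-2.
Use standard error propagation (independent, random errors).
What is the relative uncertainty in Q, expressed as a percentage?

For a monomial Q ∝ z^2, a^-2, q^-2, fractional errors add in quadrature:
  (2·δz/z)² = (2×0.0707)² = 0.0200;  (-2·δa/a)² = (-2×0.0751)² = 0.0226;  (-2·δq/q)² = (-2×0.0481)² = 0.00925
δQ/Q = √(0.0518) = 0.228

22.8%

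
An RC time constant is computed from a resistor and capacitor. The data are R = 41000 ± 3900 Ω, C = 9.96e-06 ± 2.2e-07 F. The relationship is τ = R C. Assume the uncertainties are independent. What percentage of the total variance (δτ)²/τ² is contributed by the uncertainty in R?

94.9%

(δτ/τ)² = (1·δR/R)² + (1·δC/C)²
  R term: (1×0.0951)² = 0.00905
  C term: (1×0.0221)² = 0.000488
Total = 0.00954. Share from R = 0.00905/0.00954 = 0.949.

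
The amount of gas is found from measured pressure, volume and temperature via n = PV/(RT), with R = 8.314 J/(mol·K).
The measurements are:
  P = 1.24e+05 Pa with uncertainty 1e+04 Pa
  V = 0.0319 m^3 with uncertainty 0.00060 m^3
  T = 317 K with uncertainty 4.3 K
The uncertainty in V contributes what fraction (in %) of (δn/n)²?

5.02%

(δn/n)² = (1·δP/P)² + (1·δV/V)² + (-1·δT/T)²
  P term: (1×0.0806)² = 0.00650
  V term: (1×0.0188)² = 0.000354
  T term: (-1×0.0136)² = 0.000184
Total = 0.00704. Share from V = 0.000354/0.00704 = 0.0502.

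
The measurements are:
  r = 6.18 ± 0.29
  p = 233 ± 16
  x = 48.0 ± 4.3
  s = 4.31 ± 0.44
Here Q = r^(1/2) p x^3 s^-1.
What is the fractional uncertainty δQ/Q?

0.297

Products/powers → add relative errors in quadrature, weighted by exponent:
  (½·δr/r)² = (0.5×0.0469)² = 0.000551;  (1·δp/p)² = (1×0.0687)² = 0.00472;  (3·δx/x)² = (3×0.0896)² = 0.0722;  (-1·δs/s)² = (-1×0.102)² = 0.0104
δQ/Q = √(0.0879) = 0.297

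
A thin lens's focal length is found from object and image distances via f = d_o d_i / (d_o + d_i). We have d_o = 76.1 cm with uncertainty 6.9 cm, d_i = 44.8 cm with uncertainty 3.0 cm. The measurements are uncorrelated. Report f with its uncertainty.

∂f/∂d_o = (d_i/(d_o+d_i))² = 0.137;  ∂f/∂d_i = (d_o/(d_o+d_i))² = 0.396
δf = √((∂f/∂d_o · δd_o)² + (∂f/∂d_i · δd_i)²) = √(0.898 + 1.41) = 1.52 cm
f = 28.2 cm.

28.2 ± 1.52 cm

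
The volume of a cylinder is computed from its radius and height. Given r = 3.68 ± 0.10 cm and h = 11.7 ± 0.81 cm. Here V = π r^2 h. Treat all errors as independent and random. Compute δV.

Since V is a product/quotient, work with relative uncertainties:
  (2·δr/r)² = (2×0.0272)² = 0.00295;  (1·δh/h)² = (1×0.0692)² = 0.00479
δV/V = √(0.00775) = 0.0880
V = 498 cm^3, so δV = 0.0880 × 498 = 43.8 cm^3.

43.8 cm^3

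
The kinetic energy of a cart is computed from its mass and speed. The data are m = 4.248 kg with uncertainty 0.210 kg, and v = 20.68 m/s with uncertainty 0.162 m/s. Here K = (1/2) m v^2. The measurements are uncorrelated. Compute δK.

Products/powers → add relative errors in quadrature, weighted by exponent:
  (1·δm/m)² = (1×0.0494)² = 0.00244;  (2·δv/v)² = (2×0.00783)² = 0.000245
δK/K = √(0.00269) = 0.0519
K = 908.4 J, so δK = 0.0519 × 908.4 = 47.1 J.

47.1 J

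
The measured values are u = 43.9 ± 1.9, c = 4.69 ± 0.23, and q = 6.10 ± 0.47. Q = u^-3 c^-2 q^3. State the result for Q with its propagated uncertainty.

(1.22 ± 0.345) × 10^-4

For a monomial Q ∝ u^-3, c^-2, q^3, fractional errors add in quadrature:
  (-3·δu/u)² = (-3×0.0433)² = 0.0169;  (-2·δc/c)² = (-2×0.0490)² = 0.00962;  (3·δq/q)² = (3×0.0770)² = 0.0534
δQ/Q = √(0.0799) = 0.283
Q = 0.000122, so δQ = 0.283 × 0.000122 = 3.45e-05.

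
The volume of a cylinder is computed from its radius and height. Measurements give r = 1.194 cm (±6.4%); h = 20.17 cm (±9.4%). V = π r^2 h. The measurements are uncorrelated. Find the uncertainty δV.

Relative error in a monomial: (δV/V)² = Σ (nᵢ · δxᵢ/xᵢ)².
  (2·δr/r)² = (2×0.0640)² = 0.0164;  (1·δh/h)² = (1×0.0940)² = 0.00884
δV/V = √(0.0252) = 0.159
V = 90.34 cm^3, so δV = 0.159 × 90.34 = 14.3 cm^3.

14.3 cm^3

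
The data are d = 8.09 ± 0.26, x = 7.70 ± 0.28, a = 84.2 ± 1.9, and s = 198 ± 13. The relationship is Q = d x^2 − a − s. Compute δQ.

40.3

Let p = d·x^2 = 480. δp/p = √((1·δd/d)² + (2·δx/x)²) = √(0.00103 + 0.00529) = 0.0795, so δp = 38.1.
Q = p − a − s: δQ = √(δp² + δa² + δs²) = √(1450 + 3.61 + 169) = 40.3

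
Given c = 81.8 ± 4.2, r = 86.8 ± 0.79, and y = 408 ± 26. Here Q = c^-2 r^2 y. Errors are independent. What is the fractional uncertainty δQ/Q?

0.122

Products/powers → add relative errors in quadrature, weighted by exponent:
  (-2·δc/c)² = (-2×0.0513)² = 0.0105;  (2·δr/r)² = (2×0.00910)² = 0.000331;  (1·δy/y)² = (1×0.0637)² = 0.00406
δQ/Q = √(0.0149) = 0.122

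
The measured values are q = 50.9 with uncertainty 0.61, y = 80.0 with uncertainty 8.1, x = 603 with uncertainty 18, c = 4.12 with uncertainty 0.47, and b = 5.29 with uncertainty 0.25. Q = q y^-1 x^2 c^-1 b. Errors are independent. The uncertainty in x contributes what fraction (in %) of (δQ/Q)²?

12.2%

(δQ/Q)² = (1·δq/q)² + (-1·δy/y)² + (2·δx/x)² + (-1·δc/c)² + (1·δb/b)²
  q term: (1×0.0120)² = 0.000144
  y term: (-1×0.101)² = 0.0103
  x term: (2×0.0299)² = 0.00356
  c term: (-1×0.114)² = 0.0130
  b term: (1×0.0473)² = 0.00223
Total = 0.0292. Share from x = 0.00356/0.0292 = 0.122.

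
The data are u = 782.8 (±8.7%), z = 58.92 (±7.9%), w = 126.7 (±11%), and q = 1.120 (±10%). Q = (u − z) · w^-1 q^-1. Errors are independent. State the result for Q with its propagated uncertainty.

5.101 ± 0.898

Let h = u − z = 723.9. δh = √(δu² + δz²) = √(4640 + 21.7) = 68.3, so δh/h = 0.0943.
Q is then a monomial in h, w, q:
δQ/Q = √((δh/h)² + (-1·δw/w)² + (-1·δq/q)²) = √(0.00889 + 0.0121 + 0.0100) = 0.176
Q = 5.101, so δQ = 0.176 × 5.101 = 0.898.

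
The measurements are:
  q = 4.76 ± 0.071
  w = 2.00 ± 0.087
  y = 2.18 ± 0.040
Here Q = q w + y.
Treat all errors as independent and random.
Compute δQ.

Let p = q·w = 9.52. δp/p = √((1·δq/q)² + (1·δw/w)²) = √(0.000222 + 0.00189) = 0.0460, so δp = 0.438.
Q = p + y: δQ = √(δp² + δy²) = √(0.192 + 0.00160) = 0.440

0.440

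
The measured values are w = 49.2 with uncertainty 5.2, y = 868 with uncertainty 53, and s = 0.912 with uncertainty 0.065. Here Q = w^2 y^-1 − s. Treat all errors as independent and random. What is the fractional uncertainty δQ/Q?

0.329

Let p = w^2·y^-1 = 2.79. δp/p = √((2·δw/w)² + (-1·δy/y)²) = √(0.0447 + 0.00373) = 0.220, so δp = 0.614.
Q = p − s: δQ = √(δp² + δs²) = √(0.376 + 0.00423) = 0.617
Q = 1.88, so δQ/Q = 0.617/1.88 = 0.329.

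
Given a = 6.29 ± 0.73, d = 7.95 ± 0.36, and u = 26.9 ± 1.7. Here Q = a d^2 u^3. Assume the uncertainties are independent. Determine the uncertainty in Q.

1.86e+06

Q is a product of powers, so relative uncertainties combine in quadrature:
  (1·δa/a)² = (1×0.116)² = 0.0135;  (2·δd/d)² = (2×0.0453)² = 0.00820;  (3·δu/u)² = (3×0.0632)² = 0.0359
δQ/Q = √(0.0576) = 0.240
Q = 7.74e+06, so δQ = 0.240 × 7.74e+06 = 1.86e+06.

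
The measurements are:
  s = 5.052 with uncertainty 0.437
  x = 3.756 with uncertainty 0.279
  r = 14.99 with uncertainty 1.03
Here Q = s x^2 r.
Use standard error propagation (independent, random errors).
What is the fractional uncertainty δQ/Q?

Q is a product of powers, so relative uncertainties combine in quadrature:
  (1·δs/s)² = (1×0.0865)² = 0.00748;  (2·δx/x)² = (2×0.0743)² = 0.0221;  (1·δr/r)² = (1×0.0687)² = 0.00472
δQ/Q = √(0.0343) = 0.185

0.185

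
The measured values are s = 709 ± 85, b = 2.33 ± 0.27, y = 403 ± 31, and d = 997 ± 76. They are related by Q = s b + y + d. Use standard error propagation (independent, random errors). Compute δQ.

287

Let p = s·b = 1650. δp/p = √((1·δs/s)² + (1·δb/b)²) = √(0.0144 + 0.0134) = 0.167, so δp = 275.
Q = p + y + d: δQ = √(δp² + δy² + δd²) = √(75900 + 961 + 5780) = 287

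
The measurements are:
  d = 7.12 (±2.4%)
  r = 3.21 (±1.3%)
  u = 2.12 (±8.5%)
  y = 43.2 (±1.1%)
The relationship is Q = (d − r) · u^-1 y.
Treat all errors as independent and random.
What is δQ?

Let w = d − r = 3.91. δw = √(δd² + δr²) = √(0.0292 + 0.00174) = 0.176, so δw/w = 0.0450.
Q is then a monomial in w, u, y:
δQ/Q = √((δw/w)² + (-1·δu/u)² + (1·δy/y)²) = √(0.00202 + 0.00723 + 0.000121) = 0.0968
Q = 79.7, so δQ = 0.0968 × 79.7 = 7.71.

7.71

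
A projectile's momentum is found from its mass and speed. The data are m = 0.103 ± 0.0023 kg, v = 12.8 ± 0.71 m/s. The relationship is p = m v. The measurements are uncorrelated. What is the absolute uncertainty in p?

For a monomial p ∝ m, v, fractional errors add in quadrature:
  (1·δm/m)² = (1×0.0223)² = 0.000499;  (1·δv/v)² = (1×0.0555)² = 0.00308
δp/p = √(0.00358) = 0.0598
p = 1.32 kg·m/s, so δp = 0.0598 × 1.32 = 0.0788 kg·m/s.

0.0788 kg·m/s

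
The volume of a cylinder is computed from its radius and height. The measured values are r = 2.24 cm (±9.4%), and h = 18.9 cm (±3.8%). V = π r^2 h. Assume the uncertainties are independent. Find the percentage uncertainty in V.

Each factor contributes (exponent × relative error)² to (δV/V)²:
  (2·δr/r)² = (2×0.0940)² = 0.0353;  (1·δh/h)² = (1×0.0380)² = 0.00144
δV/V = √(0.0368) = 0.192

19.2%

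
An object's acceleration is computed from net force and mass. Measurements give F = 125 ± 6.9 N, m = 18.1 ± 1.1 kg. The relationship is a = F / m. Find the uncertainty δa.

Each factor contributes (exponent × relative error)² to (δa/a)²:
  (1·δF/F)² = (1×0.0552)² = 0.00305;  (-1·δm/m)² = (-1×0.0608)² = 0.00369
δa/a = √(0.00674) = 0.0821
a = 6.91 m/s^2, so δa = 0.0821 × 6.91 = 0.567 m/s^2.

0.567 m/s^2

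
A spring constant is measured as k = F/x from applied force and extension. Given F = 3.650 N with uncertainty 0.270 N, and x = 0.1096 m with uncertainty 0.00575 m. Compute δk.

For a monomial k ∝ F, x^-1, fractional errors add in quadrature:
  (1·δF/F)² = (1×0.0740)² = 0.00547;  (-1·δx/x)² = (-1×0.0525)² = 0.00275
δk/k = √(0.00822) = 0.0907
k = 33.30 N/m, so δk = 0.0907 × 33.30 = 3.02 N/m.

3.02 N/m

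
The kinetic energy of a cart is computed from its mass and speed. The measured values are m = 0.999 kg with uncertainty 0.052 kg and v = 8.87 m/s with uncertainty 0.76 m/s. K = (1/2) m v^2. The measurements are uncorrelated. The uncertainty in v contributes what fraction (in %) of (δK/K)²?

91.6%

(δK/K)² = (1·δm/m)² + (2·δv/v)²
  m term: (1×0.0521)² = 0.00271
  v term: (2×0.0857)² = 0.0294
Total = 0.0321. Share from v = 0.0294/0.0321 = 0.916.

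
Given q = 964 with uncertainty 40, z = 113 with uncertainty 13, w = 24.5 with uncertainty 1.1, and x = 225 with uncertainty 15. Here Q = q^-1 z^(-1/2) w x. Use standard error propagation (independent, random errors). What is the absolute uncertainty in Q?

0.0577

Since Q is a product/quotient, work with relative uncertainties:
  (-1·δq/q)² = (-1×0.0415)² = 0.00172;  (−½·δz/z)² = (-0.5×0.115)² = 0.00331;  (1·δw/w)² = (1×0.0449)² = 0.00202;  (1·δx/x)² = (1×0.0667)² = 0.00444
δQ/Q = √(0.0115) = 0.107
Q = 0.538, so δQ = 0.107 × 0.538 = 0.0577.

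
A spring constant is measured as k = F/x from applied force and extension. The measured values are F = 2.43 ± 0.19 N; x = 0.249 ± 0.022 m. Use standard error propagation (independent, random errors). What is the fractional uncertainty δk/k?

0.118

For a monomial k ∝ F, x^-1, fractional errors add in quadrature:
  (1·δF/F)² = (1×0.0782)² = 0.00611;  (-1·δx/x)² = (-1×0.0884)² = 0.00781
δk/k = √(0.0139) = 0.118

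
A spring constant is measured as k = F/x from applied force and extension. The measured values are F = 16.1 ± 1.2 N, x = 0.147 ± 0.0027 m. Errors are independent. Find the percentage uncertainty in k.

7.68%

Each factor contributes (exponent × relative error)² to (δk/k)²:
  (1·δF/F)² = (1×0.0745)² = 0.00556;  (-1·δx/x)² = (-1×0.0184)² = 0.000337
δk/k = √(0.00589) = 0.0768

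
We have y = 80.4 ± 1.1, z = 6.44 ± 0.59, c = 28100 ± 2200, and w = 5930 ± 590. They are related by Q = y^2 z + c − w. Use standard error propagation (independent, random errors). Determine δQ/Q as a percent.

Let p = y^2·z = 41600. δp/p = √((2·δy/y)² + (1·δz/z)²) = √(0.000749 + 0.00839) = 0.0956, so δp = 3980.
Q = p + c − w: δQ = √(δp² + δc² + δw²) = √(1.58e+07 + 4.84e+06 + 3.48e+05) = 4590
Q = 63800, so δQ/Q = 4590/63800 = 0.0719.

7.19%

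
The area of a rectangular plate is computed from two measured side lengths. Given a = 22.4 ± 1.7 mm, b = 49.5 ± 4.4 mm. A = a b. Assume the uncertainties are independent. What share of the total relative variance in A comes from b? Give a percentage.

(δA/A)² = (1·δa/a)² + (1·δb/b)²
  a term: (1×0.0759)² = 0.00576
  b term: (1×0.0889)² = 0.00790
Total = 0.0137. Share from b = 0.00790/0.0137 = 0.578.

57.8%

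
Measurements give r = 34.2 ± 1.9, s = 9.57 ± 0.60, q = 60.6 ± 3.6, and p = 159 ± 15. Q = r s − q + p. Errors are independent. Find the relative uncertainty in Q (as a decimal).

0.0739

Let w = r·s = 327. δw/w = √((1·δr/r)² + (1·δs/s)²) = √(0.00309 + 0.00393) = 0.0838, so δw = 27.4.
Q = w − q + p: δQ = √(δw² + δq² + δp²) = √(752 + 13.0 + 225) = 31.5
Q = 426, so δQ/Q = 31.5/426 = 0.0739.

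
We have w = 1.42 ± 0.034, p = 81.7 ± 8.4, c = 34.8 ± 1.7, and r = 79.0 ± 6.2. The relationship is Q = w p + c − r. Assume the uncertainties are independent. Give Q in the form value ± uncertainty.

71.8 ± 13.8

Let h = w·p = 116. δh/h = √((1·δw/w)² + (1·δp/p)²) = √(0.000573 + 0.0106) = 0.106, so δh = 12.2.
Q = h + c − r: δQ = √(δh² + δc² + δr²) = √(150 + 2.89 + 38.4) = 13.8
Q = 71.8.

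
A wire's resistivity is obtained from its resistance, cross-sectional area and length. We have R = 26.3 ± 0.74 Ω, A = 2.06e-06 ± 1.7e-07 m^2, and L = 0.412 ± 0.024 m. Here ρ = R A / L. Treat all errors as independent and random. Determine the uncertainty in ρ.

1.38e-05 Ω·m

Each factor contributes (exponent × relative error)² to (δρ/ρ)²:
  (1·δR/R)² = (1×0.0281)² = 0.000792;  (1·δA/A)² = (1×0.0825)² = 0.00681;  (-1·δL/L)² = (-1×0.0583)² = 0.00339
δρ/ρ = √(0.0110) = 0.105
ρ = 0.000132 Ω·m, so δρ = 0.105 × 0.000132 = 1.38e-05 Ω·m.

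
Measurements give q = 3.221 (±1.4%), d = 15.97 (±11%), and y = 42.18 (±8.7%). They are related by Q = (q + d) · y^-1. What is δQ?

Let u = q + d = 19.19. δu = √(δq² + δd²) = √(0.00203 + 3.09) = 1.76, so δu/u = 0.0916.
Q is then a monomial in u, y:
δQ/Q = √((δu/u)² + (-1·δy/y)²) = √(0.00838 + 0.00757) = 0.126
Q = 0.4550, so δQ = 0.126 × 0.4550 = 0.0575.

0.0575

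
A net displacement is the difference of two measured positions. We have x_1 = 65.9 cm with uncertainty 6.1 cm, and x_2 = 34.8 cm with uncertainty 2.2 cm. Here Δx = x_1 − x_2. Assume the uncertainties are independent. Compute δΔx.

6.48 cm

Absolute uncertainties add in quadrature for a linear combination:
  (δx_1)² = 37.2;  (δx_2)² = 4.84
δΔx = √(42.0) = 6.48 cm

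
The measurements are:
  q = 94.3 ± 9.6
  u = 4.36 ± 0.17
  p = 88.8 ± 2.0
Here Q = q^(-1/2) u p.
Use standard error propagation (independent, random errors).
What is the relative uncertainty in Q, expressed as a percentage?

6.80%

Since Q is a product/quotient, work with relative uncertainties:
  (−½·δq/q)² = (-0.5×0.102)² = 0.00259;  (1·δu/u)² = (1×0.0390)² = 0.00152;  (1·δp/p)² = (1×0.0225)² = 0.000507
δQ/Q = √(0.00462) = 0.0680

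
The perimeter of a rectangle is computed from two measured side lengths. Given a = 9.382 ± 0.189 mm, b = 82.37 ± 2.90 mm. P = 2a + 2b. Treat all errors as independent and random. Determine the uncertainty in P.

Sums and differences: (δP)² = Σ (cᵢ δxᵢ)².
  (2·δa)² = 0.143;  (2·δb)² = 33.6
δP = √(33.8) = 5.81 mm

5.81 mm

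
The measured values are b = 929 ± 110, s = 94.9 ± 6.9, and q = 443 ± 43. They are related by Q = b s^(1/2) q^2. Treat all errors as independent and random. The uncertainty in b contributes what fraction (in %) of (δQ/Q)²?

26.4%

(δQ/Q)² = (1·δb/b)² + (½·δs/s)² + (2·δq/q)²
  b term: (1×0.118)² = 0.0140
  s term: (0.5×0.0727)² = 0.00132
  q term: (2×0.0971)² = 0.0377
Total = 0.0530. Share from b = 0.0140/0.0530 = 0.264.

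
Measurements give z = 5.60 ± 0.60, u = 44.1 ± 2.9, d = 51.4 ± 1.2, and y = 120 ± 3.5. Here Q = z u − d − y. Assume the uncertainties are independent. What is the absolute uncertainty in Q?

31.3

Let p = z·u = 247. δp/p = √((1·δz/z)² + (1·δu/u)²) = √(0.0115 + 0.00432) = 0.126, so δp = 31.0.
Q = p − d − y: δQ = √(δp² + δd² + δy²) = √(964 + 1.44 + 12.2) = 31.3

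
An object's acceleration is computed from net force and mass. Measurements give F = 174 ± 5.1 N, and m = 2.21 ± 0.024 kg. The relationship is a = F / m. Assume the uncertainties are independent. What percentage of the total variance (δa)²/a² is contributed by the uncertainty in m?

(δa/a)² = (1·δF/F)² + (-1·δm/m)²
  F term: (1×0.0293)² = 0.000859
  m term: (-1×0.0109)² = 0.000118
Total = 0.000977. Share from m = 0.000118/0.000977 = 0.121.

12.1%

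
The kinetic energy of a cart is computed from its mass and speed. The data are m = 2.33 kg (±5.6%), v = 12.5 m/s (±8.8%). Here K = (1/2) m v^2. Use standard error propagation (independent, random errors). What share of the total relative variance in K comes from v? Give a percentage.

90.8%

(δK/K)² = (1·δm/m)² + (2·δv/v)²
  m term: (1×0.0560)² = 0.00314
  v term: (2×0.0880)² = 0.0310
Total = 0.0341. Share from v = 0.0310/0.0341 = 0.908.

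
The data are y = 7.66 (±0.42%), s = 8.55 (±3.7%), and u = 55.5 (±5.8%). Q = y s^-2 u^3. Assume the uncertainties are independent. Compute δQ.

3390

Since Q is a product/quotient, work with relative uncertainties:
  (1·δy/y)² = (1×0.00420)² = 1.76e-05;  (-2·δs/s)² = (-2×0.0370)² = 0.00548;  (3·δu/u)² = (3×0.0580)² = 0.0303
δQ/Q = √(0.0358) = 0.189
Q = 17900, so δQ = 0.189 × 17900 = 3390.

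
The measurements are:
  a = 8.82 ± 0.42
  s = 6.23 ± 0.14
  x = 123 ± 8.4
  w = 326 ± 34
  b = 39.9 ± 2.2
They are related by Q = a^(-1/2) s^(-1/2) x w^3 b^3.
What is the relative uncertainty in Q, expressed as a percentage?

Each factor contributes (exponent × relative error)² to (δQ/Q)²:
  (−½·δa/a)² = (-0.5×0.0476)² = 0.000567;  (−½·δs/s)² = (-0.5×0.0225)² = 0.000126;  (1·δx/x)² = (1×0.0683)² = 0.00466;  (3·δw/w)² = (3×0.104)² = 0.0979;  (3·δb/b)² = (3×0.0551)² = 0.0274
δQ/Q = √(0.131) = 0.361

36.1%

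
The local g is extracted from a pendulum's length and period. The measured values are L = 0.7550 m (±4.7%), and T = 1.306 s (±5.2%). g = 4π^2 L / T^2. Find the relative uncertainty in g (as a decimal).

0.114

Each factor contributes (exponent × relative error)² to (δg/g)²:
  (1·δL/L)² = (1×0.0470)² = 0.00221;  (-2·δT/T)² = (-2×0.0520)² = 0.0108
δg/g = √(0.0130) = 0.114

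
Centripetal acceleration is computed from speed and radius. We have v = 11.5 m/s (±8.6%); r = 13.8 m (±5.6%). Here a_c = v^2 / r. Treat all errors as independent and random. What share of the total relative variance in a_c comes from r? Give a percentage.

9.58%

(δa_c/a_c)² = (2·δv/v)² + (-1·δr/r)²
  v term: (2×0.0860)² = 0.0296
  r term: (-1×0.0560)² = 0.00314
Total = 0.0327. Share from r = 0.00314/0.0327 = 0.0958.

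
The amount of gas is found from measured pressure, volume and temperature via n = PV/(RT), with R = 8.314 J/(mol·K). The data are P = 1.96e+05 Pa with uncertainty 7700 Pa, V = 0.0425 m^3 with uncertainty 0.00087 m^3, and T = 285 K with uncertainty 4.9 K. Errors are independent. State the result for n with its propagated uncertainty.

3.52 ± 0.167 mol

Each factor contributes (exponent × relative error)² to (δn/n)²:
  (1·δP/P)² = (1×0.0393)² = 0.00154;  (1·δV/V)² = (1×0.0205)² = 0.000419;  (-1·δT/T)² = (-1×0.0172)² = 0.000296
δn/n = √(0.00226) = 0.0475
n = 3.52 mol, so δn = 0.0475 × 3.52 = 0.167 mol.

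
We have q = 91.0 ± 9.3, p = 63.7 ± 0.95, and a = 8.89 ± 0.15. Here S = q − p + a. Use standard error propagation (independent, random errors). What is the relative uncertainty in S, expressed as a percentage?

25.8%

Absolute uncertainties add in quadrature for a linear combination:
  (δq)² = 86.5;  (δp)² = 0.902;  (δa)² = 0.0225
δS = √(87.4) = 9.35
S = 36.2, so δS/S = 9.35/36.2 = 0.258.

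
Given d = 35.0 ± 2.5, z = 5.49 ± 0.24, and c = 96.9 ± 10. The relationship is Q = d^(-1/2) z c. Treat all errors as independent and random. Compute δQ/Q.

Each factor contributes (exponent × relative error)² to (δQ/Q)²:
  (−½·δd/d)² = (-0.5×0.0714)² = 0.00128;  (1·δz/z)² = (1×0.0437)² = 0.00191;  (1·δc/c)² = (1×0.103)² = 0.0107
δQ/Q = √(0.0138) = 0.118

0.118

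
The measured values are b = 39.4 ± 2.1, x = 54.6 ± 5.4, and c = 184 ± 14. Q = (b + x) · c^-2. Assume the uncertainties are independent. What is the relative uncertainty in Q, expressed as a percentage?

Let u = b + x = 94.0. δu = √(δb² + δx²) = √(4.41 + 29.2) = 5.79, so δu/u = 0.0616.
Q is then a monomial in u, c:
δQ/Q = √((δu/u)² + (-2·δc/c)²) = √(0.00380 + 0.0232) = 0.164

16.4%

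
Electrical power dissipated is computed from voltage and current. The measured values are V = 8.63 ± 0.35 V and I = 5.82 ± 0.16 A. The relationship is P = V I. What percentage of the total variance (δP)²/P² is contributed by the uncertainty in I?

(δP/P)² = (1·δV/V)² + (1·δI/I)²
  V term: (1×0.0406)² = 0.00164
  I term: (1×0.0275)² = 0.000756
Total = 0.00240. Share from I = 0.000756/0.00240 = 0.315.

31.5%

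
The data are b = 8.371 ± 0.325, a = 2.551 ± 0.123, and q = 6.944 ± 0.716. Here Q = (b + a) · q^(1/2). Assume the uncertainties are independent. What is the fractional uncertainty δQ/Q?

0.0606

Let u = b + a = 10.92. δu = √(δb² + δa²) = √(0.106 + 0.0151) = 0.347, so δu/u = 0.0318.
Q is then a monomial in u, q:
δQ/Q = √((δu/u)² + (½·δq/q)²) = √(0.00101 + 0.00266) = 0.0606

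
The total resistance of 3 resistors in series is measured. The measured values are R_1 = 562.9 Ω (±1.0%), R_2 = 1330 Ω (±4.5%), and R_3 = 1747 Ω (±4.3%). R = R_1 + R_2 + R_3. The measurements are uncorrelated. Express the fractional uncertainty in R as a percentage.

Absolute uncertainties add in quadrature for a linear combination:
  (δR_1)² = 31.7;  (δR_2)² = 3580;  (δR_3)² = 5640
δR = √(9260) = 96.2 Ω
R = 3640 Ω, so δR/R = 96.2/3640 = 0.0264.

2.64%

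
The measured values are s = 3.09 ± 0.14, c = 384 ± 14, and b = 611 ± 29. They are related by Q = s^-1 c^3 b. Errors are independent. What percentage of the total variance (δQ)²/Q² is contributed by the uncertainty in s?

12.6%

(δQ/Q)² = (-1·δs/s)² + (3·δc/c)² + (1·δb/b)²
  s term: (-1×0.0453)² = 0.00205
  c term: (3×0.0365)² = 0.0120
  b term: (1×0.0475)² = 0.00225
Total = 0.0163. Share from s = 0.00205/0.0163 = 0.126.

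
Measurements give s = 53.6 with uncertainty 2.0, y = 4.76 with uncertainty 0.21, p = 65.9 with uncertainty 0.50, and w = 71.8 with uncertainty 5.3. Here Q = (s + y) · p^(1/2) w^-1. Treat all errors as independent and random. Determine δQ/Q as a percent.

Let u = s + y = 58.4. δu = √(δs² + δy²) = √(4.00 + 0.0441) = 2.01, so δu/u = 0.0345.
Q is then a monomial in u, p, w:
δQ/Q = √((δu/u)² + (½·δp/p)² + (-1·δw/w)²) = √(0.00119 + 1.44e-05 + 0.00545) = 0.0816

8.16%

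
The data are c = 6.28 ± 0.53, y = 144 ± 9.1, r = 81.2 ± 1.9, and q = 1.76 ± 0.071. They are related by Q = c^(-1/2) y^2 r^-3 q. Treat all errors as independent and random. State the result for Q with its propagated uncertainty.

0.0272 ± 0.00424

For a monomial Q ∝ c^(-1/2), y^2, r^-3, q, fractional errors add in quadrature:
  (−½·δc/c)² = (-0.5×0.0844)² = 0.00178;  (2·δy/y)² = (2×0.0632)² = 0.0160;  (-3·δr/r)² = (-3×0.0234)² = 0.00493;  (1·δq/q)² = (1×0.0403)² = 0.00163
δQ/Q = √(0.0243) = 0.156
Q = 0.0272, so δQ = 0.156 × 0.0272 = 0.00424.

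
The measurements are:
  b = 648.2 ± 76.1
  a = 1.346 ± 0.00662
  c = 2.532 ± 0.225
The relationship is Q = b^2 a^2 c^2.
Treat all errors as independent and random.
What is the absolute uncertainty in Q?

1.44e+06

Relative error in a monomial: (δQ/Q)² = Σ (nᵢ · δxᵢ/xᵢ)².
  (2·δb/b)² = (2×0.117)² = 0.0551;  (2·δa/a)² = (2×0.00492)² = 9.68e-05;  (2·δc/c)² = (2×0.0889)² = 0.0316
δQ/Q = √(0.0868) = 0.295
Q = 4.88e+06, so δQ = 0.295 × 4.88e+06 = 1.44e+06.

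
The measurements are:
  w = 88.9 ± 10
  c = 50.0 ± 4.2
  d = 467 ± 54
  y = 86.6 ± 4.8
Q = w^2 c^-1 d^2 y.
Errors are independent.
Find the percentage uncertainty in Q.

33.8%

For a monomial Q ∝ w^2, c^-1, d^2, y, fractional errors add in quadrature:
  (2·δw/w)² = (2×0.112)² = 0.0506;  (-1·δc/c)² = (-1×0.0840)² = 0.00706;  (2·δd/d)² = (2×0.116)² = 0.0535;  (1·δy/y)² = (1×0.0554)² = 0.00307
δQ/Q = √(0.114) = 0.338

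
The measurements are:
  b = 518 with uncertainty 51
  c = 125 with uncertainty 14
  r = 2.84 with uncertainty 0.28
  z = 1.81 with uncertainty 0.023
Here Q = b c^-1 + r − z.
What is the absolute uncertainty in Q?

0.679

Let p = b·c^-1 = 4.14. δp/p = √((1·δb/b)² + (-1·δc/c)²) = √(0.00969 + 0.0125) = 0.149, so δp = 0.618.
Q = p + r − z: δQ = √(δp² + δr² + δz²) = √(0.382 + 0.0784 + 0.000529) = 0.679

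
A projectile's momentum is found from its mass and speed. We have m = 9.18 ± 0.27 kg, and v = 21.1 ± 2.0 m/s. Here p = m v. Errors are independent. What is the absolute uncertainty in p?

Each factor contributes (exponent × relative error)² to (δp/p)²:
  (1·δm/m)² = (1×0.0294)² = 0.000865;  (1·δv/v)² = (1×0.0948)² = 0.00898
δp/p = √(0.00985) = 0.0992
p = 194 kg·m/s, so δp = 0.0992 × 194 = 19.2 kg·m/s.

19.2 kg·m/s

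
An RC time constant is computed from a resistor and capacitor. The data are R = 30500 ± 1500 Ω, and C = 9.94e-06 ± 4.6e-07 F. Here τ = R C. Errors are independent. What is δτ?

0.0205 s

τ is a product of powers, so relative uncertainties combine in quadrature:
  (1·δR/R)² = (1×0.0492)² = 0.00242;  (1·δC/C)² = (1×0.0463)² = 0.00214
δτ/τ = √(0.00456) = 0.0675
τ = 0.303 s, so δτ = 0.0675 × 0.303 = 0.0205 s.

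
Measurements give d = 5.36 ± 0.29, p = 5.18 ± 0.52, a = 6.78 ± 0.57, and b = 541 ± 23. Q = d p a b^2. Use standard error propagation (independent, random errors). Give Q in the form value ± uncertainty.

(5.51 ± 0.910) × 10^7

Relative error in a monomial: (δQ/Q)² = Σ (nᵢ · δxᵢ/xᵢ)².
  (1·δd/d)² = (1×0.0541)² = 0.00293;  (1·δp/p)² = (1×0.100)² = 0.0101;  (1·δa/a)² = (1×0.0841)² = 0.00707;  (2·δb/b)² = (2×0.0425)² = 0.00723
δQ/Q = √(0.0273) = 0.165
Q = 5.51e+07, so δQ = 0.165 × 5.51e+07 = 9.1e+06.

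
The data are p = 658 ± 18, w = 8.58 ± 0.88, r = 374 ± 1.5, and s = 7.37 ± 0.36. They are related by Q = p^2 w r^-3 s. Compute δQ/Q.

Products/powers → add relative errors in quadrature, weighted by exponent:
  (2·δp/p)² = (2×0.0274)² = 0.00299;  (1·δw/w)² = (1×0.103)² = 0.0105;  (-3·δr/r)² = (-3×0.00401)² = 0.000145;  (1·δs/s)² = (1×0.0488)² = 0.00239
δQ/Q = √(0.0160) = 0.127

0.127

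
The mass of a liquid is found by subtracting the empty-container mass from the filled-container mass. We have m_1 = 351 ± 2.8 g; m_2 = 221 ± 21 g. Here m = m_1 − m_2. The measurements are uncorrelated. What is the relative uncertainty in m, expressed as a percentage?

16.3%

Each term contributes (cᵢ δxᵢ)² to (δm)²:
  (δm_1)² = 7.84;  (δm_2)² = 441
δm = √(449) = 21.2 g
m = 130 g, so δm/m = 21.2/130 = 0.163.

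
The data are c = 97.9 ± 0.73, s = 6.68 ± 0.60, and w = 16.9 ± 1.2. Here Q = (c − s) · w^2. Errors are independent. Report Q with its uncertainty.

26100 ± 3710

Let u = c − s = 91.2. δu = √(δc² + δs²) = √(0.533 + 0.360) = 0.945, so δu/u = 0.0104.
Q is then a monomial in u, w:
δQ/Q = √((δu/u)² + (2·δw/w)²) = √(0.000107 + 0.0202) = 0.142
Q = 26100, so δQ = 0.142 × 26100 = 3710.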